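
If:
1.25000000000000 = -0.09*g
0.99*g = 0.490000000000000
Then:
No Solution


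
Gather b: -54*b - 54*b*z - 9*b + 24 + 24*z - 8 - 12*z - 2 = b*(-54*z - 63) + 12*z + 14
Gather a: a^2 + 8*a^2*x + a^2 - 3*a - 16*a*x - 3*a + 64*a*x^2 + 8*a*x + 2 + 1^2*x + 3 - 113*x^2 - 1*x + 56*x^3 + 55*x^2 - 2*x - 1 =a^2*(8*x + 2) + a*(64*x^2 - 8*x - 6) + 56*x^3 - 58*x^2 - 2*x + 4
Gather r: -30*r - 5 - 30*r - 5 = -60*r - 10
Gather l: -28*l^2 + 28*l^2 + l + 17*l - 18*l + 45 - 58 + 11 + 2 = 0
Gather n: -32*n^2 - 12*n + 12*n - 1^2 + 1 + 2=2 - 32*n^2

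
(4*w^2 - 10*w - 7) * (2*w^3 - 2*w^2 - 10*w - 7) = 8*w^5 - 28*w^4 - 34*w^3 + 86*w^2 + 140*w + 49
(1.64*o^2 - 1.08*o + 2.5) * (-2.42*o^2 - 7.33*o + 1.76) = -3.9688*o^4 - 9.4076*o^3 + 4.7528*o^2 - 20.2258*o + 4.4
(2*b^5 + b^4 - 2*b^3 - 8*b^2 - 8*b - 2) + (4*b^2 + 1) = 2*b^5 + b^4 - 2*b^3 - 4*b^2 - 8*b - 1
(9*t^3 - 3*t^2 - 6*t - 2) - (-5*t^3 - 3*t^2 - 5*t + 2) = 14*t^3 - t - 4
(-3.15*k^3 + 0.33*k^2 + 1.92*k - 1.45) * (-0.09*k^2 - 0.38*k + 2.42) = 0.2835*k^5 + 1.1673*k^4 - 7.9212*k^3 + 0.1995*k^2 + 5.1974*k - 3.509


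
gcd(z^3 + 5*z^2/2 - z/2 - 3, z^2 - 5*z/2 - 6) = z + 3/2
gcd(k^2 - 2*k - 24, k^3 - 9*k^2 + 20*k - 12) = k - 6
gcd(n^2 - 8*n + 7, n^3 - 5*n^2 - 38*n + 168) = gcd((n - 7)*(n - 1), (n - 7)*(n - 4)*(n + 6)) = n - 7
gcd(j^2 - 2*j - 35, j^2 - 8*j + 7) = j - 7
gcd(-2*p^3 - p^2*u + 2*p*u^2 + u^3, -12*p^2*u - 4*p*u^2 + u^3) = 2*p + u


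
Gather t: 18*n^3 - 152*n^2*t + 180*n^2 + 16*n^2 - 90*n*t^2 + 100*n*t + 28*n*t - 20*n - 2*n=18*n^3 + 196*n^2 - 90*n*t^2 - 22*n + t*(-152*n^2 + 128*n)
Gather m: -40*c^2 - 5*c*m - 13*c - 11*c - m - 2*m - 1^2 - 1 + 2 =-40*c^2 - 24*c + m*(-5*c - 3)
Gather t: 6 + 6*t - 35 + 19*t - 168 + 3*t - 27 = 28*t - 224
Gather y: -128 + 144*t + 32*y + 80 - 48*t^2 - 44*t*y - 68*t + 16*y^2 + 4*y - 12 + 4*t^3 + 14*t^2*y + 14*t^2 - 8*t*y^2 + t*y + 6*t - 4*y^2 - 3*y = 4*t^3 - 34*t^2 + 82*t + y^2*(12 - 8*t) + y*(14*t^2 - 43*t + 33) - 60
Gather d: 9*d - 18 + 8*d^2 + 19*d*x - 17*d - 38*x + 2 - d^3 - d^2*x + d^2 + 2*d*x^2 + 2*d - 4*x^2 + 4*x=-d^3 + d^2*(9 - x) + d*(2*x^2 + 19*x - 6) - 4*x^2 - 34*x - 16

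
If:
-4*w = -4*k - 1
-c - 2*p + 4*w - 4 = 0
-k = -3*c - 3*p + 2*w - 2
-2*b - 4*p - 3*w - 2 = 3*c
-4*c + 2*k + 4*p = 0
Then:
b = -269/88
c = 4/11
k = 9/11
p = -1/22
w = 47/44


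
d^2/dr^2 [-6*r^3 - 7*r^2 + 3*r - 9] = -36*r - 14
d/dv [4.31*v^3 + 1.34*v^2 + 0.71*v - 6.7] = 12.93*v^2 + 2.68*v + 0.71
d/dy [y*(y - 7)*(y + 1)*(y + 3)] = 4*y^3 - 9*y^2 - 50*y - 21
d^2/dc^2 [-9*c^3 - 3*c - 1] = -54*c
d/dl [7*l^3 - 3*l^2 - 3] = 3*l*(7*l - 2)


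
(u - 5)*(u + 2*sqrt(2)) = u^2 - 5*u + 2*sqrt(2)*u - 10*sqrt(2)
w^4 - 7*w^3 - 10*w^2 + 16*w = w*(w - 8)*(w - 1)*(w + 2)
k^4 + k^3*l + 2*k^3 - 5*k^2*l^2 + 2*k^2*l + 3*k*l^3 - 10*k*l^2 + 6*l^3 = (k + 2)*(k - l)^2*(k + 3*l)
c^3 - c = c*(c - 1)*(c + 1)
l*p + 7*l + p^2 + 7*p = (l + p)*(p + 7)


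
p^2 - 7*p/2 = p*(p - 7/2)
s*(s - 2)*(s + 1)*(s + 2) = s^4 + s^3 - 4*s^2 - 4*s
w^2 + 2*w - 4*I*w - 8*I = (w + 2)*(w - 4*I)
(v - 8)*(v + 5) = v^2 - 3*v - 40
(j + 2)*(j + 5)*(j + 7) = j^3 + 14*j^2 + 59*j + 70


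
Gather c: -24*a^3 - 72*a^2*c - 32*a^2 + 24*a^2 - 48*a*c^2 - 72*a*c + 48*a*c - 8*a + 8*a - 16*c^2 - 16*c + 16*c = -24*a^3 - 8*a^2 + c^2*(-48*a - 16) + c*(-72*a^2 - 24*a)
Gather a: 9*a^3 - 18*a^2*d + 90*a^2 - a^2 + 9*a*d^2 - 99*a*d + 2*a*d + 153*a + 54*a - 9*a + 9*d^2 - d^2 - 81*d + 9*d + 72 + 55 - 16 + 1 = 9*a^3 + a^2*(89 - 18*d) + a*(9*d^2 - 97*d + 198) + 8*d^2 - 72*d + 112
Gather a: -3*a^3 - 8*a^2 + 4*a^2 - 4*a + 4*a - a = -3*a^3 - 4*a^2 - a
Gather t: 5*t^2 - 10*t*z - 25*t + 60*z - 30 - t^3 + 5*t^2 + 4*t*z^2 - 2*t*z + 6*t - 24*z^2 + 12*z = -t^3 + 10*t^2 + t*(4*z^2 - 12*z - 19) - 24*z^2 + 72*z - 30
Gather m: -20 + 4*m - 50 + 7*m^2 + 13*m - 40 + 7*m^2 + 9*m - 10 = 14*m^2 + 26*m - 120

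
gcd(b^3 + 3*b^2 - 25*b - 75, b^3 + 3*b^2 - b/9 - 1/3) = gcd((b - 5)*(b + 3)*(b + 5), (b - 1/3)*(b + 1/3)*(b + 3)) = b + 3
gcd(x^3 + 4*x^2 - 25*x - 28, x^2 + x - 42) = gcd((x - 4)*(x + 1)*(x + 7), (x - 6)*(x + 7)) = x + 7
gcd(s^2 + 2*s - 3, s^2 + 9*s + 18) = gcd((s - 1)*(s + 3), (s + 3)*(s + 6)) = s + 3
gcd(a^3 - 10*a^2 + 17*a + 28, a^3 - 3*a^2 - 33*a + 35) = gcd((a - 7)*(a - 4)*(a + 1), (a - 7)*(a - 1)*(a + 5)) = a - 7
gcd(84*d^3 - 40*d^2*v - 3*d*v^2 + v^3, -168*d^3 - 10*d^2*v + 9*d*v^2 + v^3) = 6*d + v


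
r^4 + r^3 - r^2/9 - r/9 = r*(r - 1/3)*(r + 1/3)*(r + 1)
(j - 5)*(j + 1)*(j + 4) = j^3 - 21*j - 20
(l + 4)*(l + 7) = l^2 + 11*l + 28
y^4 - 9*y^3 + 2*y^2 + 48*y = y*(y - 8)*(y - 3)*(y + 2)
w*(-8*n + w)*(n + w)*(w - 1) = -8*n^2*w^2 + 8*n^2*w - 7*n*w^3 + 7*n*w^2 + w^4 - w^3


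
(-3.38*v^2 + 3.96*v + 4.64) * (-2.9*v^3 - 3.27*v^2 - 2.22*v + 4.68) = 9.802*v^5 - 0.4314*v^4 - 18.9016*v^3 - 39.7824*v^2 + 8.232*v + 21.7152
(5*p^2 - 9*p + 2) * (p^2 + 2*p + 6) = 5*p^4 + p^3 + 14*p^2 - 50*p + 12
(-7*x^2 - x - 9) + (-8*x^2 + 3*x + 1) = -15*x^2 + 2*x - 8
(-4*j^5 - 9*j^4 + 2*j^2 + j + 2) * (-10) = 40*j^5 + 90*j^4 - 20*j^2 - 10*j - 20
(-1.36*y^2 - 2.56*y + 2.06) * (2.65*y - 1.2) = -3.604*y^3 - 5.152*y^2 + 8.531*y - 2.472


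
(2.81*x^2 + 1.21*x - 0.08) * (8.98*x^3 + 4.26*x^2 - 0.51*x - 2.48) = 25.2338*x^5 + 22.8364*x^4 + 3.0031*x^3 - 7.9267*x^2 - 2.96*x + 0.1984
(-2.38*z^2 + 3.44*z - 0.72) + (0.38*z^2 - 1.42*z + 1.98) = -2.0*z^2 + 2.02*z + 1.26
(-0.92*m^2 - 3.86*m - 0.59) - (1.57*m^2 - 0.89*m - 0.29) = -2.49*m^2 - 2.97*m - 0.3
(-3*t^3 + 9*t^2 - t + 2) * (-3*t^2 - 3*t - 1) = 9*t^5 - 18*t^4 - 21*t^3 - 12*t^2 - 5*t - 2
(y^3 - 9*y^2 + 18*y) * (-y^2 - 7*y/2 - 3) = -y^5 + 11*y^4/2 + 21*y^3/2 - 36*y^2 - 54*y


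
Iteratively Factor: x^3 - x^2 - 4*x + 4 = (x + 2)*(x^2 - 3*x + 2) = (x - 1)*(x + 2)*(x - 2)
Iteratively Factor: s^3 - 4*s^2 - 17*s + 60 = (s - 5)*(s^2 + s - 12) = (s - 5)*(s + 4)*(s - 3)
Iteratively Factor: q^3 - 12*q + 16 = (q - 2)*(q^2 + 2*q - 8) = (q - 2)^2*(q + 4)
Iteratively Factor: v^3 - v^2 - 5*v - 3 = (v - 3)*(v^2 + 2*v + 1) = (v - 3)*(v + 1)*(v + 1)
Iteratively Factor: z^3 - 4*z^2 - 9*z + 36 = (z - 4)*(z^2 - 9) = (z - 4)*(z - 3)*(z + 3)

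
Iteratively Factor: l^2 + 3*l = (l)*(l + 3)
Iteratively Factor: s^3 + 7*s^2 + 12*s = (s)*(s^2 + 7*s + 12) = s*(s + 4)*(s + 3)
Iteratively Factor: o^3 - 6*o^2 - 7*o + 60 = (o - 4)*(o^2 - 2*o - 15) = (o - 5)*(o - 4)*(o + 3)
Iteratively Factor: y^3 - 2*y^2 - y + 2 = (y - 1)*(y^2 - y - 2) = (y - 1)*(y + 1)*(y - 2)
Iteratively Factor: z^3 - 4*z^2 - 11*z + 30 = (z - 2)*(z^2 - 2*z - 15) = (z - 2)*(z + 3)*(z - 5)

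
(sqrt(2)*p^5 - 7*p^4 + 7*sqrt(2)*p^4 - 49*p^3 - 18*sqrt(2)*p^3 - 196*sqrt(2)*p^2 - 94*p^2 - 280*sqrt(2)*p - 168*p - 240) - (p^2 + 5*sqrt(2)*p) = sqrt(2)*p^5 - 7*p^4 + 7*sqrt(2)*p^4 - 49*p^3 - 18*sqrt(2)*p^3 - 196*sqrt(2)*p^2 - 95*p^2 - 285*sqrt(2)*p - 168*p - 240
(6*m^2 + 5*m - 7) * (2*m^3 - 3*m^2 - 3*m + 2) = 12*m^5 - 8*m^4 - 47*m^3 + 18*m^2 + 31*m - 14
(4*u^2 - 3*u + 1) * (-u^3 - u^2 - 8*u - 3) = -4*u^5 - u^4 - 30*u^3 + 11*u^2 + u - 3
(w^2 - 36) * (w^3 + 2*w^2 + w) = w^5 + 2*w^4 - 35*w^3 - 72*w^2 - 36*w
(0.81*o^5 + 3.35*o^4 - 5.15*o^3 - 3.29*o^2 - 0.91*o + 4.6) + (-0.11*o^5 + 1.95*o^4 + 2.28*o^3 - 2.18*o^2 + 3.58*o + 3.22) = 0.7*o^5 + 5.3*o^4 - 2.87*o^3 - 5.47*o^2 + 2.67*o + 7.82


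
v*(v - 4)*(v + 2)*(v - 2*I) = v^4 - 2*v^3 - 2*I*v^3 - 8*v^2 + 4*I*v^2 + 16*I*v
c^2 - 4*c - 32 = (c - 8)*(c + 4)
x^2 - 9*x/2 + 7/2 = (x - 7/2)*(x - 1)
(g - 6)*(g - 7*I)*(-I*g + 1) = -I*g^3 - 6*g^2 + 6*I*g^2 + 36*g - 7*I*g + 42*I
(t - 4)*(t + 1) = t^2 - 3*t - 4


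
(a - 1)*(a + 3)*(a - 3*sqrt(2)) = a^3 - 3*sqrt(2)*a^2 + 2*a^2 - 6*sqrt(2)*a - 3*a + 9*sqrt(2)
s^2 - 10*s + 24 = (s - 6)*(s - 4)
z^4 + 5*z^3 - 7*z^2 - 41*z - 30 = (z - 3)*(z + 1)*(z + 2)*(z + 5)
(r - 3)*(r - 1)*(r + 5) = r^3 + r^2 - 17*r + 15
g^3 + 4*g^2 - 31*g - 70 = (g - 5)*(g + 2)*(g + 7)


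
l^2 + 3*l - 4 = (l - 1)*(l + 4)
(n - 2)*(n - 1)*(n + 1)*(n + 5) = n^4 + 3*n^3 - 11*n^2 - 3*n + 10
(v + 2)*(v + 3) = v^2 + 5*v + 6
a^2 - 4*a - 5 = (a - 5)*(a + 1)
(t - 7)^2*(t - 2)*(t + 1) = t^4 - 15*t^3 + 61*t^2 - 21*t - 98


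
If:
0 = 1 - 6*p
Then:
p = 1/6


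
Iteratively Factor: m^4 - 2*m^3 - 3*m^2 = (m)*(m^3 - 2*m^2 - 3*m) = m*(m - 3)*(m^2 + m) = m^2*(m - 3)*(m + 1)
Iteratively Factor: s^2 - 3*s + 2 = (s - 1)*(s - 2)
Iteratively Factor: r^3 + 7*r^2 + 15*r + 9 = (r + 1)*(r^2 + 6*r + 9) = (r + 1)*(r + 3)*(r + 3)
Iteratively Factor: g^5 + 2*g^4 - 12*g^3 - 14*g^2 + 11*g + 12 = (g - 1)*(g^4 + 3*g^3 - 9*g^2 - 23*g - 12) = (g - 1)*(g + 1)*(g^3 + 2*g^2 - 11*g - 12) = (g - 1)*(g + 1)*(g + 4)*(g^2 - 2*g - 3) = (g - 1)*(g + 1)^2*(g + 4)*(g - 3)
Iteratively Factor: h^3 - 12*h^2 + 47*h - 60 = (h - 3)*(h^2 - 9*h + 20) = (h - 5)*(h - 3)*(h - 4)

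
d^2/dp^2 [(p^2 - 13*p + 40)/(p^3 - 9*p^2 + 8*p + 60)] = 2*(p^3 - 24*p^2 + 132*p - 272)/(p^6 - 12*p^5 + 12*p^4 + 224*p^3 - 144*p^2 - 1728*p - 1728)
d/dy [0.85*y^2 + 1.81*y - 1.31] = 1.7*y + 1.81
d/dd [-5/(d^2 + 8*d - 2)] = 10*(d + 4)/(d^2 + 8*d - 2)^2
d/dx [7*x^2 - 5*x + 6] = 14*x - 5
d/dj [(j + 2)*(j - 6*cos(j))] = j + (j + 2)*(6*sin(j) + 1) - 6*cos(j)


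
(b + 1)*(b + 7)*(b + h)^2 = b^4 + 2*b^3*h + 8*b^3 + b^2*h^2 + 16*b^2*h + 7*b^2 + 8*b*h^2 + 14*b*h + 7*h^2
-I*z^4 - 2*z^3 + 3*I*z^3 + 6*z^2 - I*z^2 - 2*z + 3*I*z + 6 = (z - 3)*(z - 2*I)*(z - I)*(-I*z + 1)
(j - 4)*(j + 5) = j^2 + j - 20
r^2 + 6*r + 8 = (r + 2)*(r + 4)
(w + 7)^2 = w^2 + 14*w + 49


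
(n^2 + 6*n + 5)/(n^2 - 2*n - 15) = (n^2 + 6*n + 5)/(n^2 - 2*n - 15)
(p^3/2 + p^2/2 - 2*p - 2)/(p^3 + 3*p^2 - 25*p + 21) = (p^3 + p^2 - 4*p - 4)/(2*(p^3 + 3*p^2 - 25*p + 21))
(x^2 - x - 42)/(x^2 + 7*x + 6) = (x - 7)/(x + 1)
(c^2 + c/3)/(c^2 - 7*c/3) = (3*c + 1)/(3*c - 7)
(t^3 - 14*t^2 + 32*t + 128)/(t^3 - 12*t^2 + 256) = (t + 2)/(t + 4)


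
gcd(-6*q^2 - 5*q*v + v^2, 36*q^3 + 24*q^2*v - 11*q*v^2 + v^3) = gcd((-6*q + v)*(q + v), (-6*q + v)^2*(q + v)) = 6*q^2 + 5*q*v - v^2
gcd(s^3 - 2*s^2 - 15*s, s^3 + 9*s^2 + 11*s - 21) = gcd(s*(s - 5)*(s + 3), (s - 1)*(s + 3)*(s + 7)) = s + 3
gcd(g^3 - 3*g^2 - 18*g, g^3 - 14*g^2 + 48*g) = g^2 - 6*g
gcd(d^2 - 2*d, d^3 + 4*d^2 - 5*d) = d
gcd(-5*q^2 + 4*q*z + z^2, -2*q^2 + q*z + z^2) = -q + z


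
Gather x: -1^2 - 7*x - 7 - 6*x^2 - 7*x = -6*x^2 - 14*x - 8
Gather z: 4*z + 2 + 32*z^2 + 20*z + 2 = 32*z^2 + 24*z + 4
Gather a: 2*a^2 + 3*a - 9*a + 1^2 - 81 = 2*a^2 - 6*a - 80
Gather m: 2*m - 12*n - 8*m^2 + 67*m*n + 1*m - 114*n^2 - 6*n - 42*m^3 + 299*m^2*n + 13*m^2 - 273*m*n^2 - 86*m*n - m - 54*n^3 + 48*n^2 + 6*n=-42*m^3 + m^2*(299*n + 5) + m*(-273*n^2 - 19*n + 2) - 54*n^3 - 66*n^2 - 12*n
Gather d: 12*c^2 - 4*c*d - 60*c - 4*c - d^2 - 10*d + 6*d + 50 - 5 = 12*c^2 - 64*c - d^2 + d*(-4*c - 4) + 45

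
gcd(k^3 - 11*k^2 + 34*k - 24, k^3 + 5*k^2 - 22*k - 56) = k - 4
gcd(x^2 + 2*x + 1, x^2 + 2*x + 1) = x^2 + 2*x + 1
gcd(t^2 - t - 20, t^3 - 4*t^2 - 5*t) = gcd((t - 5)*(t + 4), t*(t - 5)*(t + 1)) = t - 5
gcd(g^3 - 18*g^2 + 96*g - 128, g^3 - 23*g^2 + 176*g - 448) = g^2 - 16*g + 64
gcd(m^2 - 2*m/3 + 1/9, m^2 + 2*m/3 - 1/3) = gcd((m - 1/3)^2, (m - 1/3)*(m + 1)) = m - 1/3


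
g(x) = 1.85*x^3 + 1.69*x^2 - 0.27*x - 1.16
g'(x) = 5.55*x^2 + 3.38*x - 0.27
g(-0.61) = -0.79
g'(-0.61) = -0.27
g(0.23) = -1.11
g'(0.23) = 0.80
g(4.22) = 166.83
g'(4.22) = 112.83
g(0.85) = 0.97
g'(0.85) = 6.61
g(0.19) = -1.14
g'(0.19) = 0.57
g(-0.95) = -0.96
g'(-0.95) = 1.53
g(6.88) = 679.45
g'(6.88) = 285.69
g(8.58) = 1289.45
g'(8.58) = 437.30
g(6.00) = 457.66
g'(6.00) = 219.81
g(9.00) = 1481.95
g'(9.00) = 479.70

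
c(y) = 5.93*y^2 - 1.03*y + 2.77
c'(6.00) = 70.13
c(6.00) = 210.07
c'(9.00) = 105.71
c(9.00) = 473.83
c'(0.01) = -0.91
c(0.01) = 2.76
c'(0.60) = 6.09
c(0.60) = 4.29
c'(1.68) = 18.89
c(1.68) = 17.78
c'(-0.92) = -11.94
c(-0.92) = 8.74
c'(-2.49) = -30.56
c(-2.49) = 42.10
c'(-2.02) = -24.99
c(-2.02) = 29.05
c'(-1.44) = -18.11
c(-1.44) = 16.55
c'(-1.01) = -13.01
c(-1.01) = 9.86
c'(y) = 11.86*y - 1.03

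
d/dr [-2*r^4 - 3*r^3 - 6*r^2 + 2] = r*(-8*r^2 - 9*r - 12)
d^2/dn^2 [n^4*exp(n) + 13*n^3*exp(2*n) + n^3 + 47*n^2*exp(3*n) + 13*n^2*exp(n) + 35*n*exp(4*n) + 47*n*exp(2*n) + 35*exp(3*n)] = n^4*exp(n) + 52*n^3*exp(2*n) + 8*n^3*exp(n) + 423*n^2*exp(3*n) + 156*n^2*exp(2*n) + 25*n^2*exp(n) + 560*n*exp(4*n) + 564*n*exp(3*n) + 266*n*exp(2*n) + 52*n*exp(n) + 6*n + 280*exp(4*n) + 409*exp(3*n) + 188*exp(2*n) + 26*exp(n)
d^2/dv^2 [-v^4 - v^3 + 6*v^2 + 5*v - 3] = -12*v^2 - 6*v + 12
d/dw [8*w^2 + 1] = 16*w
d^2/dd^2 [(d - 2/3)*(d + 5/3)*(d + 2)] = 6*d + 6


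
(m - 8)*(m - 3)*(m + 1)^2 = m^4 - 9*m^3 + 3*m^2 + 37*m + 24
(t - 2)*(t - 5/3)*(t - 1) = t^3 - 14*t^2/3 + 7*t - 10/3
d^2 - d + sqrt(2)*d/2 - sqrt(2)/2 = (d - 1)*(d + sqrt(2)/2)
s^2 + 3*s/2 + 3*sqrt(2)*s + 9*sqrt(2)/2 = (s + 3/2)*(s + 3*sqrt(2))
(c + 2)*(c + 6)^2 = c^3 + 14*c^2 + 60*c + 72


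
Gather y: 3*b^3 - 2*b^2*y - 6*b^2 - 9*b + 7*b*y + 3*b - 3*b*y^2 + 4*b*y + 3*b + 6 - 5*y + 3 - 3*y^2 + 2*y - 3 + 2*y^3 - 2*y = 3*b^3 - 6*b^2 - 3*b + 2*y^3 + y^2*(-3*b - 3) + y*(-2*b^2 + 11*b - 5) + 6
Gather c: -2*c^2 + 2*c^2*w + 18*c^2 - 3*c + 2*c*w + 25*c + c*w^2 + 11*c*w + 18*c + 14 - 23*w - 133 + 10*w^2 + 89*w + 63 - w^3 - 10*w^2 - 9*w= c^2*(2*w + 16) + c*(w^2 + 13*w + 40) - w^3 + 57*w - 56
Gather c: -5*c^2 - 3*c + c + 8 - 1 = -5*c^2 - 2*c + 7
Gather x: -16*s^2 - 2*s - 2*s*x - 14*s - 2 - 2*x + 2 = -16*s^2 - 16*s + x*(-2*s - 2)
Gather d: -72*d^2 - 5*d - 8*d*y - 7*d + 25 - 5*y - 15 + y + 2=-72*d^2 + d*(-8*y - 12) - 4*y + 12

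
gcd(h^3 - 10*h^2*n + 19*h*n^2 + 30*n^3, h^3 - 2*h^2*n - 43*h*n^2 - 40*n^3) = h + n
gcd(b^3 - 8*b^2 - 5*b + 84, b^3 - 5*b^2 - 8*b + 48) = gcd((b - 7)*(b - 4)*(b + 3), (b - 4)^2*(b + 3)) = b^2 - b - 12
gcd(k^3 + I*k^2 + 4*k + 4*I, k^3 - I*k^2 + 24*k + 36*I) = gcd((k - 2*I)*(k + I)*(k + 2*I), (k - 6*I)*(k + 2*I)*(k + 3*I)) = k + 2*I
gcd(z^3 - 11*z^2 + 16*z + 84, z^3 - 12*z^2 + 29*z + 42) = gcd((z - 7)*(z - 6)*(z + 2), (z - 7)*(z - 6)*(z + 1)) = z^2 - 13*z + 42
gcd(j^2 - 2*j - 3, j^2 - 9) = j - 3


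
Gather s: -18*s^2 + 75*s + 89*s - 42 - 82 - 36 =-18*s^2 + 164*s - 160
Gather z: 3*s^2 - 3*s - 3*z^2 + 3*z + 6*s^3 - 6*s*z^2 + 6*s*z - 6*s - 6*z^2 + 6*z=6*s^3 + 3*s^2 - 9*s + z^2*(-6*s - 9) + z*(6*s + 9)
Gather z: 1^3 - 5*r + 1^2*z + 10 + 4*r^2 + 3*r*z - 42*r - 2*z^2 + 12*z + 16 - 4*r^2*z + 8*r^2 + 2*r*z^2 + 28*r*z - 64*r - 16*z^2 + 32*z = 12*r^2 - 111*r + z^2*(2*r - 18) + z*(-4*r^2 + 31*r + 45) + 27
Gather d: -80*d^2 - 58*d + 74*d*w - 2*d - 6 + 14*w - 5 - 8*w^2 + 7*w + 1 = -80*d^2 + d*(74*w - 60) - 8*w^2 + 21*w - 10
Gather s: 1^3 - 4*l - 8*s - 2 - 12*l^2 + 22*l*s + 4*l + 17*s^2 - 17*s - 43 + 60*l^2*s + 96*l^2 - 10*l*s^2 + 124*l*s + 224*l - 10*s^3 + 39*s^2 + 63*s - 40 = 84*l^2 + 224*l - 10*s^3 + s^2*(56 - 10*l) + s*(60*l^2 + 146*l + 38) - 84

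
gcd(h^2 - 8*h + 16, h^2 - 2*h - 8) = h - 4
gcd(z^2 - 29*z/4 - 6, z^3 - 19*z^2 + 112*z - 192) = z - 8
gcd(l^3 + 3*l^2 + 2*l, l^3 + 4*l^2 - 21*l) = l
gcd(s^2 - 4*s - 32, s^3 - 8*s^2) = s - 8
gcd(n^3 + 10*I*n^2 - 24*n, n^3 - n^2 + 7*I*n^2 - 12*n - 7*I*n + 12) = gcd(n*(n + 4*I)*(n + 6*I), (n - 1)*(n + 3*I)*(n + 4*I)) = n + 4*I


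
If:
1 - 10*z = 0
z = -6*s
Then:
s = -1/60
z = 1/10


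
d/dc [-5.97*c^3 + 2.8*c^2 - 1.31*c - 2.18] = -17.91*c^2 + 5.6*c - 1.31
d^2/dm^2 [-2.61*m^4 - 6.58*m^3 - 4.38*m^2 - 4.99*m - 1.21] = -31.32*m^2 - 39.48*m - 8.76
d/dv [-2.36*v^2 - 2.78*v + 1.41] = -4.72*v - 2.78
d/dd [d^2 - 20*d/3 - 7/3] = 2*d - 20/3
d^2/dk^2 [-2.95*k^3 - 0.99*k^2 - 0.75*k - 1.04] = -17.7*k - 1.98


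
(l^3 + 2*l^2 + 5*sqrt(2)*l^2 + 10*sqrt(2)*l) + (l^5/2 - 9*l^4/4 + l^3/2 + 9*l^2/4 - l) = l^5/2 - 9*l^4/4 + 3*l^3/2 + 17*l^2/4 + 5*sqrt(2)*l^2 - l + 10*sqrt(2)*l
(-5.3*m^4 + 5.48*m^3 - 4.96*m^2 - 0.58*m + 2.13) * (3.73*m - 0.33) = -19.769*m^5 + 22.1894*m^4 - 20.3092*m^3 - 0.5266*m^2 + 8.1363*m - 0.7029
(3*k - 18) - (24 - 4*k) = 7*k - 42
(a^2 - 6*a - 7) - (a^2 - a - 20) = 13 - 5*a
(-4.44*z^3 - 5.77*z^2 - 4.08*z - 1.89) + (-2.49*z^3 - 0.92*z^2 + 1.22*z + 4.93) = -6.93*z^3 - 6.69*z^2 - 2.86*z + 3.04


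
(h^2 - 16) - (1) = h^2 - 17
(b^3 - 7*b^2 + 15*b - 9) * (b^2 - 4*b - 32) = b^5 - 11*b^4 + 11*b^3 + 155*b^2 - 444*b + 288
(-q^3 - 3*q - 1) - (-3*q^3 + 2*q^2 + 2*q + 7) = 2*q^3 - 2*q^2 - 5*q - 8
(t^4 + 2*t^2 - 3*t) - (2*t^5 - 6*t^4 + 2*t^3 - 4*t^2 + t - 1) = -2*t^5 + 7*t^4 - 2*t^3 + 6*t^2 - 4*t + 1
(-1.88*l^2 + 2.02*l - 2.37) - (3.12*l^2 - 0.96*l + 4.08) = -5.0*l^2 + 2.98*l - 6.45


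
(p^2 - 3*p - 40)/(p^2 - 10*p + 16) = (p + 5)/(p - 2)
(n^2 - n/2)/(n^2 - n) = (n - 1/2)/(n - 1)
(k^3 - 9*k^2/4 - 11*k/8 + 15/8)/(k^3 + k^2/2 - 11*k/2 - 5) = (k - 3/4)/(k + 2)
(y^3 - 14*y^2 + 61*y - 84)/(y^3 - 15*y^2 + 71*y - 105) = (y - 4)/(y - 5)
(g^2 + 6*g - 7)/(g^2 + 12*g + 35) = (g - 1)/(g + 5)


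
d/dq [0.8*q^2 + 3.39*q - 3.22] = 1.6*q + 3.39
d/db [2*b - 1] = 2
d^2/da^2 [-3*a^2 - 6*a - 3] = -6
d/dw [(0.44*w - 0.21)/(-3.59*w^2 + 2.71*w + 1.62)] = (1.5796*w^2 - 1.5078*w + 1.2819)/(12.8881*w^4 - 19.4578*w^3 - 4.2875*w^2 + 8.7804*w + 2.6244)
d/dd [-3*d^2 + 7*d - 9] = 7 - 6*d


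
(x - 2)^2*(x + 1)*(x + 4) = x^4 + x^3 - 12*x^2 + 4*x + 16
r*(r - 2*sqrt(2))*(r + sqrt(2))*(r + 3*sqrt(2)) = r^4 + 2*sqrt(2)*r^3 - 10*r^2 - 12*sqrt(2)*r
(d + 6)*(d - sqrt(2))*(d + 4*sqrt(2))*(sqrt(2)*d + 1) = sqrt(2)*d^4 + 7*d^3 + 6*sqrt(2)*d^3 - 5*sqrt(2)*d^2 + 42*d^2 - 30*sqrt(2)*d - 8*d - 48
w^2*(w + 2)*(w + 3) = w^4 + 5*w^3 + 6*w^2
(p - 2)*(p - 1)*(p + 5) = p^3 + 2*p^2 - 13*p + 10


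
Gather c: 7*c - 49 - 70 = 7*c - 119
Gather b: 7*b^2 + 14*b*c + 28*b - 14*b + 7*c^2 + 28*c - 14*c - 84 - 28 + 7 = 7*b^2 + b*(14*c + 14) + 7*c^2 + 14*c - 105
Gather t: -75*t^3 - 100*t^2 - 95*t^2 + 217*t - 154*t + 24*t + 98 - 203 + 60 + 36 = -75*t^3 - 195*t^2 + 87*t - 9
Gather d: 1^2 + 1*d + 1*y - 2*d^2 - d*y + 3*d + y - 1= -2*d^2 + d*(4 - y) + 2*y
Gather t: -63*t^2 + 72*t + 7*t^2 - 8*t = -56*t^2 + 64*t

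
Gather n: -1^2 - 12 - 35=-48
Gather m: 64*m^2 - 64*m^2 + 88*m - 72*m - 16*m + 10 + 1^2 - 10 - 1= 0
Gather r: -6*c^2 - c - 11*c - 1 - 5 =-6*c^2 - 12*c - 6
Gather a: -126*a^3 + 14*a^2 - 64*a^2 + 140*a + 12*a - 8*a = -126*a^3 - 50*a^2 + 144*a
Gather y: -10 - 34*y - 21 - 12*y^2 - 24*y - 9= -12*y^2 - 58*y - 40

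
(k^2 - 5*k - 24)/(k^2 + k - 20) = (k^2 - 5*k - 24)/(k^2 + k - 20)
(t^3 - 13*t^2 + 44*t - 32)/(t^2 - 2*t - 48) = (t^2 - 5*t + 4)/(t + 6)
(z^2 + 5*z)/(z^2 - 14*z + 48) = z*(z + 5)/(z^2 - 14*z + 48)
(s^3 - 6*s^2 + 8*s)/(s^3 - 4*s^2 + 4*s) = (s - 4)/(s - 2)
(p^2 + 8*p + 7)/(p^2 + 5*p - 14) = (p + 1)/(p - 2)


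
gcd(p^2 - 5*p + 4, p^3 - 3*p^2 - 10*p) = 1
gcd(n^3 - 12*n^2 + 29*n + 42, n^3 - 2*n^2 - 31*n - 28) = n^2 - 6*n - 7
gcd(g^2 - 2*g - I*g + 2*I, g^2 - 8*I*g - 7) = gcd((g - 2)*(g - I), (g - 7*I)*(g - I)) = g - I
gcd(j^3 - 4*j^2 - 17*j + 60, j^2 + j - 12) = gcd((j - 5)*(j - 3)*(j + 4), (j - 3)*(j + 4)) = j^2 + j - 12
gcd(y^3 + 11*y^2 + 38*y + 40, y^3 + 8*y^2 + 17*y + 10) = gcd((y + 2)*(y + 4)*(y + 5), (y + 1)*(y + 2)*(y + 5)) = y^2 + 7*y + 10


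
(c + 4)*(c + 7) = c^2 + 11*c + 28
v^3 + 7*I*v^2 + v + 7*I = (v - I)*(v + I)*(v + 7*I)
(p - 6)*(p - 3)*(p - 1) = p^3 - 10*p^2 + 27*p - 18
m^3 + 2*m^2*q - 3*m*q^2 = m*(m - q)*(m + 3*q)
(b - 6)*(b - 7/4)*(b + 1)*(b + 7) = b^4 + b^3/4 - 89*b^2/2 + 119*b/4 + 147/2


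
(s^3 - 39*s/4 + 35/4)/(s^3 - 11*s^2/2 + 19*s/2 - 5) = (s + 7/2)/(s - 2)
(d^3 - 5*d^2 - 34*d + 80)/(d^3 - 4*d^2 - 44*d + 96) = (d + 5)/(d + 6)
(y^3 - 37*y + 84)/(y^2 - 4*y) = y + 4 - 21/y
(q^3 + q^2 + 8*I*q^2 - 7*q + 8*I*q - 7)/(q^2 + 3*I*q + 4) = (q^3 + q^2*(1 + 8*I) + q*(-7 + 8*I) - 7)/(q^2 + 3*I*q + 4)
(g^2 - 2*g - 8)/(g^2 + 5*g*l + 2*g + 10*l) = (g - 4)/(g + 5*l)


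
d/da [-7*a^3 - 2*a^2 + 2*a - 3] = -21*a^2 - 4*a + 2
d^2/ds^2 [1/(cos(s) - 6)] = (sin(s)^2 - 6*cos(s) + 1)/(cos(s) - 6)^3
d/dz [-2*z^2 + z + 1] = 1 - 4*z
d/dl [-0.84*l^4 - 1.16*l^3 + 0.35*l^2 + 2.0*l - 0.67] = -3.36*l^3 - 3.48*l^2 + 0.7*l + 2.0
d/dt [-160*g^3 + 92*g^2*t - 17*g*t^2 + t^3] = 92*g^2 - 34*g*t + 3*t^2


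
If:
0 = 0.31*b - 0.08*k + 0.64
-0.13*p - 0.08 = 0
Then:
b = 0.258064516129032*k - 2.06451612903226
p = -0.62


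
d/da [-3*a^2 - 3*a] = -6*a - 3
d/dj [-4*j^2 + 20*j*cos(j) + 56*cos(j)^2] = -20*j*sin(j) - 8*j - 56*sin(2*j) + 20*cos(j)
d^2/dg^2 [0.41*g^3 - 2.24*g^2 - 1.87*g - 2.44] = 2.46*g - 4.48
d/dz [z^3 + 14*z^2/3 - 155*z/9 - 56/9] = 3*z^2 + 28*z/3 - 155/9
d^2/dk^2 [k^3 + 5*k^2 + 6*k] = 6*k + 10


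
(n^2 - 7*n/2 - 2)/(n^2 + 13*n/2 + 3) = (n - 4)/(n + 6)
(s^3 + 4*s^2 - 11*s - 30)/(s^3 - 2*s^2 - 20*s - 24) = (s^2 + 2*s - 15)/(s^2 - 4*s - 12)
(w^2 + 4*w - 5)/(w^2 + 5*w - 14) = (w^2 + 4*w - 5)/(w^2 + 5*w - 14)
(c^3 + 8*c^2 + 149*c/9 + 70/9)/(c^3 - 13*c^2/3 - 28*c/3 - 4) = (3*c^2 + 22*c + 35)/(3*(c^2 - 5*c - 6))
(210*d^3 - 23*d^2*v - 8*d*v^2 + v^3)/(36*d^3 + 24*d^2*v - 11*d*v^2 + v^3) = (-35*d^2 - 2*d*v + v^2)/(-6*d^2 - 5*d*v + v^2)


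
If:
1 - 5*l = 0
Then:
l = 1/5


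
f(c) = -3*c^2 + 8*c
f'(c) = 8 - 6*c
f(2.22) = 2.97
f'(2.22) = -5.32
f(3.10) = -4.03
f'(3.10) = -10.60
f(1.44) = 5.30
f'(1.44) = -0.64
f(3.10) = -4.03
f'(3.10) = -10.60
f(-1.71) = -22.45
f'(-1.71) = 18.26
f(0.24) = 1.75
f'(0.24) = 6.56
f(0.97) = 4.94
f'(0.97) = 2.18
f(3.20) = -5.12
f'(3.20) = -11.20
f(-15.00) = -795.00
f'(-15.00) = 98.00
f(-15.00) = -795.00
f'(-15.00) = 98.00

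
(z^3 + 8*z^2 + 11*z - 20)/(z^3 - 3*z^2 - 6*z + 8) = (z^2 + 9*z + 20)/(z^2 - 2*z - 8)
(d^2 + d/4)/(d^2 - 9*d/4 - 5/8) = 2*d/(2*d - 5)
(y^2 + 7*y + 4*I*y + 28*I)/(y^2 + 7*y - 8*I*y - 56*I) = (y + 4*I)/(y - 8*I)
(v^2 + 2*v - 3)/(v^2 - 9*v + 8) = (v + 3)/(v - 8)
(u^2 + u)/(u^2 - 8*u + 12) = u*(u + 1)/(u^2 - 8*u + 12)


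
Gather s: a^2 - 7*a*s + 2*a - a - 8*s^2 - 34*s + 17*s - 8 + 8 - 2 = a^2 + a - 8*s^2 + s*(-7*a - 17) - 2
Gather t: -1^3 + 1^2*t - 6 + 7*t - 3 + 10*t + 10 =18*t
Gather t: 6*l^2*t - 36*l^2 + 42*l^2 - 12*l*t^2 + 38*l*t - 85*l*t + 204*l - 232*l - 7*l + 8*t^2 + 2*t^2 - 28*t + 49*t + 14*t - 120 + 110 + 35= 6*l^2 - 35*l + t^2*(10 - 12*l) + t*(6*l^2 - 47*l + 35) + 25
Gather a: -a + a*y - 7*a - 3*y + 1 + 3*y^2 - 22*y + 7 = a*(y - 8) + 3*y^2 - 25*y + 8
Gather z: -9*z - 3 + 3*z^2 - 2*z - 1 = 3*z^2 - 11*z - 4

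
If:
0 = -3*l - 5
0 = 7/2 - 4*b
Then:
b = 7/8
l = -5/3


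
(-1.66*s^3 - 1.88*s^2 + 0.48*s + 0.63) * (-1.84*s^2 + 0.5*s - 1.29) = 3.0544*s^5 + 2.6292*s^4 + 0.3182*s^3 + 1.506*s^2 - 0.3042*s - 0.8127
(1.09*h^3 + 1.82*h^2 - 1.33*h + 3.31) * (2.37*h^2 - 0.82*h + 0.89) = 2.5833*h^5 + 3.4196*h^4 - 3.6744*h^3 + 10.5551*h^2 - 3.8979*h + 2.9459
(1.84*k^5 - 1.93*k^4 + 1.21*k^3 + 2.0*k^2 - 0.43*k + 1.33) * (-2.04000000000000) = -3.7536*k^5 + 3.9372*k^4 - 2.4684*k^3 - 4.08*k^2 + 0.8772*k - 2.7132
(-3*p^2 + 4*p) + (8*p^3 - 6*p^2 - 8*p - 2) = 8*p^3 - 9*p^2 - 4*p - 2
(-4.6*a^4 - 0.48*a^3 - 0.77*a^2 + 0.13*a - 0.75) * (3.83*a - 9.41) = -17.618*a^5 + 41.4476*a^4 + 1.5677*a^3 + 7.7436*a^2 - 4.0958*a + 7.0575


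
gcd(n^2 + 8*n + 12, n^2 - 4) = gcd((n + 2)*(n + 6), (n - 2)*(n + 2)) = n + 2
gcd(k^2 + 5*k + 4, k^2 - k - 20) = k + 4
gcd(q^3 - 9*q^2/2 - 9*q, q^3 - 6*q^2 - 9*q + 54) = q - 6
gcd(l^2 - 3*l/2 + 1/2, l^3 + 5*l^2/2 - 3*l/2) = l - 1/2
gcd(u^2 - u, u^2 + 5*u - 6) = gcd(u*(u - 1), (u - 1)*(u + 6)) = u - 1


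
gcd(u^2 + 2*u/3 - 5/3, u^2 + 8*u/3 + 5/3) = u + 5/3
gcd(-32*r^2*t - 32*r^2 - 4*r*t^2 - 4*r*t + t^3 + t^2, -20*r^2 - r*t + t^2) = 4*r + t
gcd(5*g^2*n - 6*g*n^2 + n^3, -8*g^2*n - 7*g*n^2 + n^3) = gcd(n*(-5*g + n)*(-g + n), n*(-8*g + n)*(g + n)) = n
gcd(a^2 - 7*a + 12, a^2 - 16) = a - 4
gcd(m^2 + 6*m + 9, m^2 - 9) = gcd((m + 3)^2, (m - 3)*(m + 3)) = m + 3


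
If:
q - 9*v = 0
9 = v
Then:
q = 81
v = 9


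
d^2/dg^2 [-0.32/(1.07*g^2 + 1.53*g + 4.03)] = (0.732736*g^2 + 1.047744*g - 0.32*(2.14*g + 1.53)*(4.28*g + 3.06) + 2.759744)/(1.07*g^2 + 1.53*g + 4.03)^3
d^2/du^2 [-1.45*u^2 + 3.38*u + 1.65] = -2.90000000000000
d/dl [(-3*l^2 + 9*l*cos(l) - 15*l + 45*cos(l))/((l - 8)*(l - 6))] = 3*(-3*l^3*sin(l) + 27*l^2*sin(l) - 3*l^2*cos(l) + 19*l^2 + 66*l*sin(l) - 30*l*cos(l) - 96*l - 720*sin(l) + 354*cos(l) - 240)/(l^4 - 28*l^3 + 292*l^2 - 1344*l + 2304)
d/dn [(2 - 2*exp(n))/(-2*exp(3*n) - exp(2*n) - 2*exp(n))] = 2*(-4*exp(3*n) + 5*exp(2*n) + 2*exp(n) + 2)*exp(-n)/(4*exp(4*n) + 4*exp(3*n) + 9*exp(2*n) + 4*exp(n) + 4)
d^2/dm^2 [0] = 0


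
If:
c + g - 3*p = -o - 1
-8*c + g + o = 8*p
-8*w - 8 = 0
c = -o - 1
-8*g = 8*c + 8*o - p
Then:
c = -7/23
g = 24/23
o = -16/23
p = 8/23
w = -1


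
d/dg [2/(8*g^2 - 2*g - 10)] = (1 - 8*g)/(-4*g^2 + g + 5)^2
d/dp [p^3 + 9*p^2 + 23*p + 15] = 3*p^2 + 18*p + 23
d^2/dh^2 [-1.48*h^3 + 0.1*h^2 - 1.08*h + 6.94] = 0.2 - 8.88*h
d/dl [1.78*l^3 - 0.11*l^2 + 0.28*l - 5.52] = 5.34*l^2 - 0.22*l + 0.28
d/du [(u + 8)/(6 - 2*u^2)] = (-u^2 + 2*u*(u + 8) + 3)/(2*(u^2 - 3)^2)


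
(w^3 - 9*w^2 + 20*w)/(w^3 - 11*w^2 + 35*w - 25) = w*(w - 4)/(w^2 - 6*w + 5)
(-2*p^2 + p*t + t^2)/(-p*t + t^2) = (2*p + t)/t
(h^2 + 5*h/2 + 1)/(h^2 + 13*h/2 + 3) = (h + 2)/(h + 6)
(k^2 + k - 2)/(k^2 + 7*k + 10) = (k - 1)/(k + 5)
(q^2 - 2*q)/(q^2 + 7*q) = (q - 2)/(q + 7)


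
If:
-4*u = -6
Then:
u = 3/2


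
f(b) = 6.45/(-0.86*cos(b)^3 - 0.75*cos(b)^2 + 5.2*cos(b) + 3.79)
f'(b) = 6.45*(-2.58*sin(b)*cos(b)^2 - 1.5*sin(b)*cos(b) + 5.2*sin(b))/(-0.86*cos(b)^3 - 0.75*cos(b)^2 + 5.2*cos(b) + 3.79)^2 = (-16.641*cos(b)^2 - 9.675*cos(b) + 33.54)*sin(b)/(0.86*cos(b)^3 + 0.75*cos(b)^2 - 5.2*cos(b) - 3.79)^2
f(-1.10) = 1.09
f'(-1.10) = -0.66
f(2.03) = 4.57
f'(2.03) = 15.52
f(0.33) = 0.88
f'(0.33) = 0.06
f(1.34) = 1.31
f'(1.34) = 1.22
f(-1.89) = 3.06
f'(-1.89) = -7.44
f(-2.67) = -7.77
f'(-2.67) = -19.11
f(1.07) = 1.07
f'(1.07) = 0.61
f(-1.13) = 1.11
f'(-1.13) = -0.71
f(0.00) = 0.87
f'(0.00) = 0.00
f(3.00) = -5.12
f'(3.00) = 2.39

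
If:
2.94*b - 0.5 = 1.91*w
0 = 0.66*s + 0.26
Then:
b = 0.649659863945578*w + 0.170068027210884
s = -0.39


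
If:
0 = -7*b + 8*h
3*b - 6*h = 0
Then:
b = 0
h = 0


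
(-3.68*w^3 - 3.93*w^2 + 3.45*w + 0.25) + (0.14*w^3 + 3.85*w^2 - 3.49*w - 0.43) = -3.54*w^3 - 0.0800000000000001*w^2 - 0.04*w - 0.18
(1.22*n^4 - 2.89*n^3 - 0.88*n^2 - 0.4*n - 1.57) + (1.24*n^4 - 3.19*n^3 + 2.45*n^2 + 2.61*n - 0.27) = 2.46*n^4 - 6.08*n^3 + 1.57*n^2 + 2.21*n - 1.84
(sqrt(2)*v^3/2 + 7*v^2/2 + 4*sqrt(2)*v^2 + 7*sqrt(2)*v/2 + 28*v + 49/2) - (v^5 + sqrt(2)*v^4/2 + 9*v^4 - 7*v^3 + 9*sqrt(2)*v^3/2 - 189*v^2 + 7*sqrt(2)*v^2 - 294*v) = -v^5 - 9*v^4 - sqrt(2)*v^4/2 - 4*sqrt(2)*v^3 + 7*v^3 - 3*sqrt(2)*v^2 + 385*v^2/2 + 7*sqrt(2)*v/2 + 322*v + 49/2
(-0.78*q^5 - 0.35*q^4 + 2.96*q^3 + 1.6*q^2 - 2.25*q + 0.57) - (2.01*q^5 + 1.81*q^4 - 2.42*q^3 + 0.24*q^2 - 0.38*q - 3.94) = -2.79*q^5 - 2.16*q^4 + 5.38*q^3 + 1.36*q^2 - 1.87*q + 4.51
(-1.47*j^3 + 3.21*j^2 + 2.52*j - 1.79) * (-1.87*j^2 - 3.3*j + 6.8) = 2.7489*j^5 - 1.1517*j^4 - 25.3014*j^3 + 16.8593*j^2 + 23.043*j - 12.172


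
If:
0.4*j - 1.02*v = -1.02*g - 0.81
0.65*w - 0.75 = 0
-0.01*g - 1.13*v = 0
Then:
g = -113.0*v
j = 290.7*v - 2.025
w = 1.15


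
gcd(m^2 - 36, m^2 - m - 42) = m + 6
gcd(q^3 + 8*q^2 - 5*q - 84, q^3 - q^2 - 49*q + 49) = q + 7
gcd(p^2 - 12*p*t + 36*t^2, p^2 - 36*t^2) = p - 6*t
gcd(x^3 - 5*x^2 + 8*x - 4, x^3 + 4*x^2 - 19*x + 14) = x^2 - 3*x + 2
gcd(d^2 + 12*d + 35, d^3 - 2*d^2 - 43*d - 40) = d + 5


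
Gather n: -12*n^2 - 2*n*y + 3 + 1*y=-12*n^2 - 2*n*y + y + 3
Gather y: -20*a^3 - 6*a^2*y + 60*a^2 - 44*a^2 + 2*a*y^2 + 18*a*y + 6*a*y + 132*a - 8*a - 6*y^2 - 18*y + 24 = -20*a^3 + 16*a^2 + 124*a + y^2*(2*a - 6) + y*(-6*a^2 + 24*a - 18) + 24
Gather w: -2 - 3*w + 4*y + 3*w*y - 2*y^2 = w*(3*y - 3) - 2*y^2 + 4*y - 2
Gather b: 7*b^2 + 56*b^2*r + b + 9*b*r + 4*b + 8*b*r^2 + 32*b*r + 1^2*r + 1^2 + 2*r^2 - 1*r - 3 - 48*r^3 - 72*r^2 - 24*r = b^2*(56*r + 7) + b*(8*r^2 + 41*r + 5) - 48*r^3 - 70*r^2 - 24*r - 2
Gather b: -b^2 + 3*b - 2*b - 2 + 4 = -b^2 + b + 2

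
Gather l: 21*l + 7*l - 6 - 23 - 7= 28*l - 36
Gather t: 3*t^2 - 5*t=3*t^2 - 5*t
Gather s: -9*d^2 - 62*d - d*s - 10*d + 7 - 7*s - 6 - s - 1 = -9*d^2 - 72*d + s*(-d - 8)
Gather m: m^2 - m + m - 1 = m^2 - 1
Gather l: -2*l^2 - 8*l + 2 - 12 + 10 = -2*l^2 - 8*l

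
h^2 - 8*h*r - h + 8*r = (h - 1)*(h - 8*r)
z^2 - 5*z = z*(z - 5)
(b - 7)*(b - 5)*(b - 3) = b^3 - 15*b^2 + 71*b - 105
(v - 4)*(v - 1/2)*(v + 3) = v^3 - 3*v^2/2 - 23*v/2 + 6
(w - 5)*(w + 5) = w^2 - 25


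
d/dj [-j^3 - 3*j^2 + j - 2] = -3*j^2 - 6*j + 1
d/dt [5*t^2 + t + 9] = 10*t + 1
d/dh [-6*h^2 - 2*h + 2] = -12*h - 2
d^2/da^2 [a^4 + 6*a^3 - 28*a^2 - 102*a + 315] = 12*a^2 + 36*a - 56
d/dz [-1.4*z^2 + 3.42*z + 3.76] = 3.42 - 2.8*z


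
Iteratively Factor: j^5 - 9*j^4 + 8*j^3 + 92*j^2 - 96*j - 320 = (j - 4)*(j^4 - 5*j^3 - 12*j^2 + 44*j + 80) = (j - 5)*(j - 4)*(j^3 - 12*j - 16) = (j - 5)*(j - 4)*(j + 2)*(j^2 - 2*j - 8) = (j - 5)*(j - 4)^2*(j + 2)*(j + 2)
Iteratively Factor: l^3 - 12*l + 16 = (l + 4)*(l^2 - 4*l + 4) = (l - 2)*(l + 4)*(l - 2)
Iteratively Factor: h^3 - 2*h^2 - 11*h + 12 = (h - 4)*(h^2 + 2*h - 3) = (h - 4)*(h - 1)*(h + 3)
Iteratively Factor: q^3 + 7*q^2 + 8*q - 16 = (q + 4)*(q^2 + 3*q - 4) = (q - 1)*(q + 4)*(q + 4)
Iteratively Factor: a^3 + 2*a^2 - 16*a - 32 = (a - 4)*(a^2 + 6*a + 8) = (a - 4)*(a + 4)*(a + 2)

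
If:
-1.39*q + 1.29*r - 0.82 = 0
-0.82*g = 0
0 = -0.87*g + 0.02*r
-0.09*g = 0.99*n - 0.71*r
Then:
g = 0.00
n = 0.00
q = -0.59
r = 0.00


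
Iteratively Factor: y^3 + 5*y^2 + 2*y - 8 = (y + 2)*(y^2 + 3*y - 4) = (y - 1)*(y + 2)*(y + 4)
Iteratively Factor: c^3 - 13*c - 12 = (c - 4)*(c^2 + 4*c + 3) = (c - 4)*(c + 1)*(c + 3)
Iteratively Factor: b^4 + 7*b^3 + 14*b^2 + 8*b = (b + 4)*(b^3 + 3*b^2 + 2*b) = b*(b + 4)*(b^2 + 3*b + 2) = b*(b + 2)*(b + 4)*(b + 1)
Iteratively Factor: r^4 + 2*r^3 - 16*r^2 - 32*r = (r + 2)*(r^3 - 16*r) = r*(r + 2)*(r^2 - 16) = r*(r + 2)*(r + 4)*(r - 4)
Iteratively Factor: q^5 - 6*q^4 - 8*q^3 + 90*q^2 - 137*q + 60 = (q - 1)*(q^4 - 5*q^3 - 13*q^2 + 77*q - 60) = (q - 5)*(q - 1)*(q^3 - 13*q + 12) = (q - 5)*(q - 1)*(q + 4)*(q^2 - 4*q + 3) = (q - 5)*(q - 3)*(q - 1)*(q + 4)*(q - 1)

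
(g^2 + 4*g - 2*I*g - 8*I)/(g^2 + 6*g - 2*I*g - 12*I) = (g + 4)/(g + 6)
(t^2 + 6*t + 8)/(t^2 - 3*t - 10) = (t + 4)/(t - 5)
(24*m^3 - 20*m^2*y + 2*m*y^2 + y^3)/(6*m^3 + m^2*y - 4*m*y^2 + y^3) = (-12*m^2 + 4*m*y + y^2)/(-3*m^2 - 2*m*y + y^2)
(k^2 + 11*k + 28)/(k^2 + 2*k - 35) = (k + 4)/(k - 5)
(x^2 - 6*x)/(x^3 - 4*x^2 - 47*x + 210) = x/(x^2 + 2*x - 35)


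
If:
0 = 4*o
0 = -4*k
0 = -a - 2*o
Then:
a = 0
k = 0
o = 0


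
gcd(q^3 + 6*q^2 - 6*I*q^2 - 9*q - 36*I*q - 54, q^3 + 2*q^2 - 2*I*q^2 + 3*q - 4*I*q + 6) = q - 3*I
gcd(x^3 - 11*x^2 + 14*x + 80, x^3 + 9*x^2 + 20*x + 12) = x + 2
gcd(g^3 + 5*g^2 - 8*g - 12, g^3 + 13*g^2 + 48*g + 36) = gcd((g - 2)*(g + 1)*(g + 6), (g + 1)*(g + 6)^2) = g^2 + 7*g + 6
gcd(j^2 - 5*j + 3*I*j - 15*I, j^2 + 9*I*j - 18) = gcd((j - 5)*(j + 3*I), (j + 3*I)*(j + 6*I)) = j + 3*I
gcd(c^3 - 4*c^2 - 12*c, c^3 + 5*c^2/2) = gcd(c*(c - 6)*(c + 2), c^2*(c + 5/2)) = c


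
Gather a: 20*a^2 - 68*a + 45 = 20*a^2 - 68*a + 45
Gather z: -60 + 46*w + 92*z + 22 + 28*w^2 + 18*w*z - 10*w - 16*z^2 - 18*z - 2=28*w^2 + 36*w - 16*z^2 + z*(18*w + 74) - 40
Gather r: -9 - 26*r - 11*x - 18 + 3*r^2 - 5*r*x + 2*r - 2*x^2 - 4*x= 3*r^2 + r*(-5*x - 24) - 2*x^2 - 15*x - 27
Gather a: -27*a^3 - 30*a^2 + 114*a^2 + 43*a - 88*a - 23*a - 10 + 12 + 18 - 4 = -27*a^3 + 84*a^2 - 68*a + 16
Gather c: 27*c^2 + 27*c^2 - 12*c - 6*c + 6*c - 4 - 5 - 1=54*c^2 - 12*c - 10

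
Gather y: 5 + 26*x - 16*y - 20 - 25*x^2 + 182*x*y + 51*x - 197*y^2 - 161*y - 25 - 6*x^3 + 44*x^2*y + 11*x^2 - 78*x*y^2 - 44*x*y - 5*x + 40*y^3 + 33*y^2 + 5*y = -6*x^3 - 14*x^2 + 72*x + 40*y^3 + y^2*(-78*x - 164) + y*(44*x^2 + 138*x - 172) - 40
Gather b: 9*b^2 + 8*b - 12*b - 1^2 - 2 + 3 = 9*b^2 - 4*b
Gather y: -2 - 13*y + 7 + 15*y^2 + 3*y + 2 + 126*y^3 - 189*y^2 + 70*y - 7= 126*y^3 - 174*y^2 + 60*y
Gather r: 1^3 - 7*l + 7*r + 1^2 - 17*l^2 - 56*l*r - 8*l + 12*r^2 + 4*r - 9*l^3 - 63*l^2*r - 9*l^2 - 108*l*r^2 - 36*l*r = -9*l^3 - 26*l^2 - 15*l + r^2*(12 - 108*l) + r*(-63*l^2 - 92*l + 11) + 2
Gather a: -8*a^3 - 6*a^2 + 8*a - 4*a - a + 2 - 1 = -8*a^3 - 6*a^2 + 3*a + 1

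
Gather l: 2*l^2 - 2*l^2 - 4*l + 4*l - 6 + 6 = 0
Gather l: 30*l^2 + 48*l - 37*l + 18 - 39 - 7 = 30*l^2 + 11*l - 28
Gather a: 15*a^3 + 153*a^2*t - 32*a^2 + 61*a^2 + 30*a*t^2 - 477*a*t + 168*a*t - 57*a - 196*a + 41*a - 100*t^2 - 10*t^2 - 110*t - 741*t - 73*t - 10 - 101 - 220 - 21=15*a^3 + a^2*(153*t + 29) + a*(30*t^2 - 309*t - 212) - 110*t^2 - 924*t - 352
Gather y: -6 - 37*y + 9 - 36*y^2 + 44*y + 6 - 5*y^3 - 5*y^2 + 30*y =-5*y^3 - 41*y^2 + 37*y + 9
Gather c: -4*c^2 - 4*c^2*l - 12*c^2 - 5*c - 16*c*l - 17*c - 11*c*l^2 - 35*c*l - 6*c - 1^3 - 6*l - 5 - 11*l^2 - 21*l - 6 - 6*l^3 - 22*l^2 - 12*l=c^2*(-4*l - 16) + c*(-11*l^2 - 51*l - 28) - 6*l^3 - 33*l^2 - 39*l - 12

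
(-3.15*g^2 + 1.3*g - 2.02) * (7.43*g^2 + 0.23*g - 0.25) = -23.4045*g^4 + 8.9345*g^3 - 13.9221*g^2 - 0.7896*g + 0.505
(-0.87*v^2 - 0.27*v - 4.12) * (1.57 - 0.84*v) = 0.7308*v^3 - 1.1391*v^2 + 3.0369*v - 6.4684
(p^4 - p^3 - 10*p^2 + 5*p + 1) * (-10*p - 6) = -10*p^5 + 4*p^4 + 106*p^3 + 10*p^2 - 40*p - 6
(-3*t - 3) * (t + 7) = -3*t^2 - 24*t - 21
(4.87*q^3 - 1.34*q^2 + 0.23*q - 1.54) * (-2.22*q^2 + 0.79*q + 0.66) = -10.8114*q^5 + 6.8221*q^4 + 1.645*q^3 + 2.7161*q^2 - 1.0648*q - 1.0164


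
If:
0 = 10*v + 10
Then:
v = -1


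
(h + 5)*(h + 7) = h^2 + 12*h + 35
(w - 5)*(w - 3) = w^2 - 8*w + 15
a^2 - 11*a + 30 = (a - 6)*(a - 5)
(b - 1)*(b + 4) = b^2 + 3*b - 4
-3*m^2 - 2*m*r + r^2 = (-3*m + r)*(m + r)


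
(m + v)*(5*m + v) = 5*m^2 + 6*m*v + v^2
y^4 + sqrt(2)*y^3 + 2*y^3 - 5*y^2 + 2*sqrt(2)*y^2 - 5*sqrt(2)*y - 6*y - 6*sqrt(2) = (y - 2)*(y + 1)*(y + 3)*(y + sqrt(2))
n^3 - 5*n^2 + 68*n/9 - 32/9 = (n - 8/3)*(n - 4/3)*(n - 1)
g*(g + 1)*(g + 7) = g^3 + 8*g^2 + 7*g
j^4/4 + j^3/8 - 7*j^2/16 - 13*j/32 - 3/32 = (j/4 + 1/4)*(j - 3/2)*(j + 1/2)^2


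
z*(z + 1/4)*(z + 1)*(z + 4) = z^4 + 21*z^3/4 + 21*z^2/4 + z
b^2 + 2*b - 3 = (b - 1)*(b + 3)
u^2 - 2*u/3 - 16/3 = (u - 8/3)*(u + 2)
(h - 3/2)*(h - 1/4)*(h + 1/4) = h^3 - 3*h^2/2 - h/16 + 3/32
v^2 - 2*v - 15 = (v - 5)*(v + 3)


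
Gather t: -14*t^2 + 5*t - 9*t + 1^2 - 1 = -14*t^2 - 4*t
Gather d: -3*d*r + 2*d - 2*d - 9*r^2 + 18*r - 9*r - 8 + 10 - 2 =-3*d*r - 9*r^2 + 9*r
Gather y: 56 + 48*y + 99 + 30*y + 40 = 78*y + 195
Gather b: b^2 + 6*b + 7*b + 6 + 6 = b^2 + 13*b + 12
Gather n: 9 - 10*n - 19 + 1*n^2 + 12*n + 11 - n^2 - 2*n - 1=0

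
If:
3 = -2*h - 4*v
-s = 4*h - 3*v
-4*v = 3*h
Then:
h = 3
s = -75/4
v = -9/4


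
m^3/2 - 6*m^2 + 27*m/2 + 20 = (m/2 + 1/2)*(m - 8)*(m - 5)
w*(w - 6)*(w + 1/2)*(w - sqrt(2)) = w^4 - 11*w^3/2 - sqrt(2)*w^3 - 3*w^2 + 11*sqrt(2)*w^2/2 + 3*sqrt(2)*w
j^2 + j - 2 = (j - 1)*(j + 2)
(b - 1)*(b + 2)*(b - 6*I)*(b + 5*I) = b^4 + b^3 - I*b^3 + 28*b^2 - I*b^2 + 30*b + 2*I*b - 60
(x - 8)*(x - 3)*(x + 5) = x^3 - 6*x^2 - 31*x + 120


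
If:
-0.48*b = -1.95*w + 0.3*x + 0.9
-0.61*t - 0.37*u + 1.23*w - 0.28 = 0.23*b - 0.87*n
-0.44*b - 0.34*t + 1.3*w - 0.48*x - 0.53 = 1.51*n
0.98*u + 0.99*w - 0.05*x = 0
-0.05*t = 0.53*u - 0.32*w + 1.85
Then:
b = 7.26316844700845 - 0.49080449451721*x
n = -0.151900623580104*x - 0.864773354839742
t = 0.0243131792588895*x + 1.48302221225587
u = 0.0176505995785339*x - 2.27234832340053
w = 0.0330327398111483*x + 2.24939531003285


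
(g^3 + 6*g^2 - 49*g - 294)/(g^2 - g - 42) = g + 7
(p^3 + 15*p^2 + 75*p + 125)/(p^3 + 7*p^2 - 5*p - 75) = (p + 5)/(p - 3)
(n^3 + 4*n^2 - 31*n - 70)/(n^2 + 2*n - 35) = n + 2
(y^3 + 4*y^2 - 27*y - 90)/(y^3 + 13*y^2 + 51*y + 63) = (y^2 + y - 30)/(y^2 + 10*y + 21)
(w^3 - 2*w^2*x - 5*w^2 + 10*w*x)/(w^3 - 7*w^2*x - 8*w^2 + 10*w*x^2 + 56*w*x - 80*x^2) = w*(5 - w)/(-w^2 + 5*w*x + 8*w - 40*x)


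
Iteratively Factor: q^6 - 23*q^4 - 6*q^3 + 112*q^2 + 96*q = (q + 4)*(q^5 - 4*q^4 - 7*q^3 + 22*q^2 + 24*q) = (q - 3)*(q + 4)*(q^4 - q^3 - 10*q^2 - 8*q) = (q - 4)*(q - 3)*(q + 4)*(q^3 + 3*q^2 + 2*q) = (q - 4)*(q - 3)*(q + 2)*(q + 4)*(q^2 + q) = (q - 4)*(q - 3)*(q + 1)*(q + 2)*(q + 4)*(q)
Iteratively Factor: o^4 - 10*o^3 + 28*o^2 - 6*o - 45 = (o - 3)*(o^3 - 7*o^2 + 7*o + 15) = (o - 3)*(o + 1)*(o^2 - 8*o + 15) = (o - 3)^2*(o + 1)*(o - 5)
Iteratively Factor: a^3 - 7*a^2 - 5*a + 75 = (a - 5)*(a^2 - 2*a - 15) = (a - 5)^2*(a + 3)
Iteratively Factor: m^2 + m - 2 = (m - 1)*(m + 2)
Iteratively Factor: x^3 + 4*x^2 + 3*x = (x + 3)*(x^2 + x) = x*(x + 3)*(x + 1)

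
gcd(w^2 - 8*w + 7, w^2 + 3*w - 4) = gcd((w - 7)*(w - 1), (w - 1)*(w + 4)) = w - 1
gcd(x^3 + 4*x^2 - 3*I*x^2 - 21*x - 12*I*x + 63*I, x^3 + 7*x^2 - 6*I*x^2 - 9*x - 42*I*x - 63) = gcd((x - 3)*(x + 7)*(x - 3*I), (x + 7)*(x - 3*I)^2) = x^2 + x*(7 - 3*I) - 21*I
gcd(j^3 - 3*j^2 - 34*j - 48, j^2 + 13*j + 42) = 1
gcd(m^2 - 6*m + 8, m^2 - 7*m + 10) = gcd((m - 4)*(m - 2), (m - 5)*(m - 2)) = m - 2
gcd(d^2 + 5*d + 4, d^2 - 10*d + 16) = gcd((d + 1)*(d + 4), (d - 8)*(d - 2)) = 1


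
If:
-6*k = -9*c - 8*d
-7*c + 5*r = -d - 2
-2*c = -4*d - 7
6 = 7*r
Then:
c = 127/182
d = -255/182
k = -23/28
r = 6/7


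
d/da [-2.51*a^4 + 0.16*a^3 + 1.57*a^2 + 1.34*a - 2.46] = -10.04*a^3 + 0.48*a^2 + 3.14*a + 1.34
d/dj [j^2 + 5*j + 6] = 2*j + 5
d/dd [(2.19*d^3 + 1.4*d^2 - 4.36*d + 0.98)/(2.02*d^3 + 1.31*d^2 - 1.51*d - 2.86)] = (-1.77635683940025e-15*d^5 + 0.0408999999999988*d^4 + 11.0006*d^3 - 21.1314*d^2 - 10.5756*d + 13.9494)/(4.0804*d^6 + 5.2924*d^5 - 4.3843*d^4 - 15.5106*d^3 - 5.2131*d^2 + 8.6372*d + 8.1796)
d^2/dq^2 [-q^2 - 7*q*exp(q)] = -7*q*exp(q) - 14*exp(q) - 2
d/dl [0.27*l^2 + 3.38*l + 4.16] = 0.54*l + 3.38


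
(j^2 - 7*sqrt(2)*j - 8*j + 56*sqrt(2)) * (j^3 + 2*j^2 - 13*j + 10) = j^5 - 7*sqrt(2)*j^4 - 6*j^4 - 29*j^3 + 42*sqrt(2)*j^3 + 114*j^2 + 203*sqrt(2)*j^2 - 798*sqrt(2)*j - 80*j + 560*sqrt(2)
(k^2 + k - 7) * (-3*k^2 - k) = -3*k^4 - 4*k^3 + 20*k^2 + 7*k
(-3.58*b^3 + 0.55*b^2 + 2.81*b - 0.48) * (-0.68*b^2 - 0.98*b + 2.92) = 2.4344*b^5 + 3.1344*b^4 - 12.9034*b^3 - 0.8214*b^2 + 8.6756*b - 1.4016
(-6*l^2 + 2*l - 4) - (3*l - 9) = -6*l^2 - l + 5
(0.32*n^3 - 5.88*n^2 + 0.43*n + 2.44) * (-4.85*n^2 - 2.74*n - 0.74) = -1.552*n^5 + 27.6412*n^4 + 13.7889*n^3 - 8.661*n^2 - 7.0038*n - 1.8056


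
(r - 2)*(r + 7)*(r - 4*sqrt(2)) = r^3 - 4*sqrt(2)*r^2 + 5*r^2 - 20*sqrt(2)*r - 14*r + 56*sqrt(2)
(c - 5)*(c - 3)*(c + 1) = c^3 - 7*c^2 + 7*c + 15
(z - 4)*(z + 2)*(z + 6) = z^3 + 4*z^2 - 20*z - 48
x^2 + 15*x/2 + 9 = (x + 3/2)*(x + 6)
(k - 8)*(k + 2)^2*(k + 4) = k^4 - 44*k^2 - 144*k - 128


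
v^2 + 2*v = v*(v + 2)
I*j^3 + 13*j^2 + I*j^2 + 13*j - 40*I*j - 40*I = (j - 8*I)*(j - 5*I)*(I*j + I)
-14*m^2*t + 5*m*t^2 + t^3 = t*(-2*m + t)*(7*m + t)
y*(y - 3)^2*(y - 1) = y^4 - 7*y^3 + 15*y^2 - 9*y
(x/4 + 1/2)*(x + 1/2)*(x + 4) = x^3/4 + 13*x^2/8 + 11*x/4 + 1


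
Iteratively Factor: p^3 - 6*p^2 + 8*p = (p - 2)*(p^2 - 4*p) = (p - 4)*(p - 2)*(p)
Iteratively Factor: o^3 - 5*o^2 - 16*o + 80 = (o - 5)*(o^2 - 16) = (o - 5)*(o - 4)*(o + 4)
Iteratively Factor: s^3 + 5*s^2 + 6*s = (s + 3)*(s^2 + 2*s) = (s + 2)*(s + 3)*(s)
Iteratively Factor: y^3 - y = (y + 1)*(y^2 - y) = (y - 1)*(y + 1)*(y)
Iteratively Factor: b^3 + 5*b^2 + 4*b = (b + 1)*(b^2 + 4*b) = (b + 1)*(b + 4)*(b)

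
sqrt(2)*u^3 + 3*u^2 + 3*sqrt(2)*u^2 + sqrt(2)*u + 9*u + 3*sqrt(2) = (u + 3)*(u + sqrt(2))*(sqrt(2)*u + 1)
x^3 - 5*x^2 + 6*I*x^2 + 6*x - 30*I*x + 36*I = (x - 3)*(x - 2)*(x + 6*I)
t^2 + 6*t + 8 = (t + 2)*(t + 4)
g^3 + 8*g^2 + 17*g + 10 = (g + 1)*(g + 2)*(g + 5)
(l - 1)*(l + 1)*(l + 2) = l^3 + 2*l^2 - l - 2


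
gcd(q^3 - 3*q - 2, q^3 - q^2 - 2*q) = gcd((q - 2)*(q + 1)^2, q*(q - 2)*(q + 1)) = q^2 - q - 2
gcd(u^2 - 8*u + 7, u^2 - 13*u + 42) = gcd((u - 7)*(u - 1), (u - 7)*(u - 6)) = u - 7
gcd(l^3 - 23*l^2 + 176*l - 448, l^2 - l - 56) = l - 8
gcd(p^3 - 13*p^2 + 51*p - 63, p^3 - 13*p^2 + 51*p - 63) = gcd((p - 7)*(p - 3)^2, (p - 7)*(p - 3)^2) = p^3 - 13*p^2 + 51*p - 63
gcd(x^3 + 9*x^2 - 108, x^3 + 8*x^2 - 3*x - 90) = x^2 + 3*x - 18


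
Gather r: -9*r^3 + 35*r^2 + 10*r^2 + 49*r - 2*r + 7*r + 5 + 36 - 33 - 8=-9*r^3 + 45*r^2 + 54*r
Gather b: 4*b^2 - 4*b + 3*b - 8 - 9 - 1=4*b^2 - b - 18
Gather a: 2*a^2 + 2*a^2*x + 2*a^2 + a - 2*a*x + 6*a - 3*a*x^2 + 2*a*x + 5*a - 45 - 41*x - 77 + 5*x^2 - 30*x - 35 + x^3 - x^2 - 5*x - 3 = a^2*(2*x + 4) + a*(12 - 3*x^2) + x^3 + 4*x^2 - 76*x - 160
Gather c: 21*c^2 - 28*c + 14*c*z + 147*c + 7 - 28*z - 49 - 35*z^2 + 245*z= 21*c^2 + c*(14*z + 119) - 35*z^2 + 217*z - 42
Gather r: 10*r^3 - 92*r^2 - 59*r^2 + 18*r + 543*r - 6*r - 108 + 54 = 10*r^3 - 151*r^2 + 555*r - 54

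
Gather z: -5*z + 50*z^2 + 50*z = 50*z^2 + 45*z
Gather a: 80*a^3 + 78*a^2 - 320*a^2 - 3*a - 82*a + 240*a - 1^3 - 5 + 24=80*a^3 - 242*a^2 + 155*a + 18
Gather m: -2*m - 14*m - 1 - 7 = -16*m - 8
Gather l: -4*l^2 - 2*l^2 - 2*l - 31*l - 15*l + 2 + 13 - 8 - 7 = -6*l^2 - 48*l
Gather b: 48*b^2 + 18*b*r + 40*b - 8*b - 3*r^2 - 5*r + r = 48*b^2 + b*(18*r + 32) - 3*r^2 - 4*r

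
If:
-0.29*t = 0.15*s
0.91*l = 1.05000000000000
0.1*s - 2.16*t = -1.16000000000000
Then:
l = 1.15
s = -0.95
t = 0.49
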